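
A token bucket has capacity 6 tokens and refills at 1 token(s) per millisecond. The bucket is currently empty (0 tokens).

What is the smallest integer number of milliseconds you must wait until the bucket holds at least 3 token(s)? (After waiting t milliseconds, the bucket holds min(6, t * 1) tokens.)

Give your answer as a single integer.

Answer: 3

Derivation:
Need t * 1 >= 3, so t >= 3/1.
Smallest integer t = ceil(3/1) = 3.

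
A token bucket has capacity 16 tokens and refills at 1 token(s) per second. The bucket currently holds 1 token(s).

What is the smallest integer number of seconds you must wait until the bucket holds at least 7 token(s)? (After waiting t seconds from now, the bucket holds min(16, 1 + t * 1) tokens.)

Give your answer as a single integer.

Need 1 + t * 1 >= 7, so t >= 6/1.
Smallest integer t = ceil(6/1) = 6.

Answer: 6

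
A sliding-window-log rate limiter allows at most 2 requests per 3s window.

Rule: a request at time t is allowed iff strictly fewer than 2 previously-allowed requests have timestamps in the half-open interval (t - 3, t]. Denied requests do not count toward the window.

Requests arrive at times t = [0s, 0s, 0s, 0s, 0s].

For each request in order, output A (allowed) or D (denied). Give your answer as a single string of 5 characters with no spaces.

Tracking allowed requests in the window:
  req#1 t=0s: ALLOW
  req#2 t=0s: ALLOW
  req#3 t=0s: DENY
  req#4 t=0s: DENY
  req#5 t=0s: DENY

Answer: AADDD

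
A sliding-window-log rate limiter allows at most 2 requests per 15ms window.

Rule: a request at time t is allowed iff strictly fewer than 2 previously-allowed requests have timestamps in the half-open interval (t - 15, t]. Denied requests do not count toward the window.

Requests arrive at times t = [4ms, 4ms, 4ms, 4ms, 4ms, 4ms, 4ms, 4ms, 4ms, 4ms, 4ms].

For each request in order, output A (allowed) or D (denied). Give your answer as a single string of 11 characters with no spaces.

Tracking allowed requests in the window:
  req#1 t=4ms: ALLOW
  req#2 t=4ms: ALLOW
  req#3 t=4ms: DENY
  req#4 t=4ms: DENY
  req#5 t=4ms: DENY
  req#6 t=4ms: DENY
  req#7 t=4ms: DENY
  req#8 t=4ms: DENY
  req#9 t=4ms: DENY
  req#10 t=4ms: DENY
  req#11 t=4ms: DENY

Answer: AADDDDDDDDD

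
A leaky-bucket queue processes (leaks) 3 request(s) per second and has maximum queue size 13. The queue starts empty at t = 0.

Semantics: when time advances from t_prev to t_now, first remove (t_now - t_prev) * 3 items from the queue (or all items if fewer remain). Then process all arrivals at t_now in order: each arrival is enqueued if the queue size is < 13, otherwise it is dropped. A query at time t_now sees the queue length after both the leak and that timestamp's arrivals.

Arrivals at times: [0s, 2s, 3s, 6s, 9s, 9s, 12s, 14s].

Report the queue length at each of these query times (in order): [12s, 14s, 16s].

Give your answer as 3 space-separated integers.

Queue lengths at query times:
  query t=12s: backlog = 1
  query t=14s: backlog = 1
  query t=16s: backlog = 0

Answer: 1 1 0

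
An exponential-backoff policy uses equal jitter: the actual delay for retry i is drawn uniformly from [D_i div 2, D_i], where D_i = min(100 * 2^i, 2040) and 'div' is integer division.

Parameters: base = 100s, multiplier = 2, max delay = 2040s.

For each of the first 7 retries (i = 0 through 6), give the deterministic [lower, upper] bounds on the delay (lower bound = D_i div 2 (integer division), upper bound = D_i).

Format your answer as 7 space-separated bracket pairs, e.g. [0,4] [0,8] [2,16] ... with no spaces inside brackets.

Answer: [50,100] [100,200] [200,400] [400,800] [800,1600] [1020,2040] [1020,2040]

Derivation:
Computing bounds per retry:
  i=0: D_i=min(100*2^0,2040)=100, bounds=[50,100]
  i=1: D_i=min(100*2^1,2040)=200, bounds=[100,200]
  i=2: D_i=min(100*2^2,2040)=400, bounds=[200,400]
  i=3: D_i=min(100*2^3,2040)=800, bounds=[400,800]
  i=4: D_i=min(100*2^4,2040)=1600, bounds=[800,1600]
  i=5: D_i=min(100*2^5,2040)=2040, bounds=[1020,2040]
  i=6: D_i=min(100*2^6,2040)=2040, bounds=[1020,2040]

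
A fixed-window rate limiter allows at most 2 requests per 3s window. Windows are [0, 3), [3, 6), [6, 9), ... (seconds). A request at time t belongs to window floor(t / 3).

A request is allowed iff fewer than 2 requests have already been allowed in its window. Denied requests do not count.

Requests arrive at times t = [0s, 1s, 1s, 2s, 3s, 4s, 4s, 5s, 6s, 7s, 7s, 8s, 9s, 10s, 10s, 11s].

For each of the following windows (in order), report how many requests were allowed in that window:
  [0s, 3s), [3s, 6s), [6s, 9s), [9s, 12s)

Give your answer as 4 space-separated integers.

Processing requests:
  req#1 t=0s (window 0): ALLOW
  req#2 t=1s (window 0): ALLOW
  req#3 t=1s (window 0): DENY
  req#4 t=2s (window 0): DENY
  req#5 t=3s (window 1): ALLOW
  req#6 t=4s (window 1): ALLOW
  req#7 t=4s (window 1): DENY
  req#8 t=5s (window 1): DENY
  req#9 t=6s (window 2): ALLOW
  req#10 t=7s (window 2): ALLOW
  req#11 t=7s (window 2): DENY
  req#12 t=8s (window 2): DENY
  req#13 t=9s (window 3): ALLOW
  req#14 t=10s (window 3): ALLOW
  req#15 t=10s (window 3): DENY
  req#16 t=11s (window 3): DENY

Allowed counts by window: 2 2 2 2

Answer: 2 2 2 2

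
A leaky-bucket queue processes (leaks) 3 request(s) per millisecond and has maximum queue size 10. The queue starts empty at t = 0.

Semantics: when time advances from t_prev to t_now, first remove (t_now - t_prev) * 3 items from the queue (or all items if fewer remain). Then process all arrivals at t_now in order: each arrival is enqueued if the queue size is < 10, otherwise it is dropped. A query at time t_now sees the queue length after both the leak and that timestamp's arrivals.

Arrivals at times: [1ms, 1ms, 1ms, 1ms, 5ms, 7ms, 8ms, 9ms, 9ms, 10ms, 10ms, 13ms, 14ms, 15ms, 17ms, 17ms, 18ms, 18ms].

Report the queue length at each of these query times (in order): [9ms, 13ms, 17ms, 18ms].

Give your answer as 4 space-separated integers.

Answer: 2 1 2 2

Derivation:
Queue lengths at query times:
  query t=9ms: backlog = 2
  query t=13ms: backlog = 1
  query t=17ms: backlog = 2
  query t=18ms: backlog = 2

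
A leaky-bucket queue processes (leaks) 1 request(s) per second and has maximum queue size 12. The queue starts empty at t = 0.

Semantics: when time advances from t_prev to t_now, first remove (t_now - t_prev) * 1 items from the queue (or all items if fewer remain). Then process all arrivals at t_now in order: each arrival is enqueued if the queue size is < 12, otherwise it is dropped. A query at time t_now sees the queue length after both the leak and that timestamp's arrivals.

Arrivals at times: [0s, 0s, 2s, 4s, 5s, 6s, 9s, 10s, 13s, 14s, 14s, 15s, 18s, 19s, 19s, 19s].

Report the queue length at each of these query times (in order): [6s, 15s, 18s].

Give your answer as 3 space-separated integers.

Answer: 1 2 1

Derivation:
Queue lengths at query times:
  query t=6s: backlog = 1
  query t=15s: backlog = 2
  query t=18s: backlog = 1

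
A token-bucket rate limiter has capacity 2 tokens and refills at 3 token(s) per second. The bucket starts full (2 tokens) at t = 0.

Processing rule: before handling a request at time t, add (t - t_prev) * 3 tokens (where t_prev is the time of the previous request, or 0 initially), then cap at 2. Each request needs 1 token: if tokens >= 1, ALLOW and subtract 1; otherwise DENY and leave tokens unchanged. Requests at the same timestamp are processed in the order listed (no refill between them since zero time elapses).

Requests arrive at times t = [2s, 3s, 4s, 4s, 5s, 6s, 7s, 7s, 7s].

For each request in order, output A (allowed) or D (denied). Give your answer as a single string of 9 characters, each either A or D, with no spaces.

Answer: AAAAAAAAD

Derivation:
Simulating step by step:
  req#1 t=2s: ALLOW
  req#2 t=3s: ALLOW
  req#3 t=4s: ALLOW
  req#4 t=4s: ALLOW
  req#5 t=5s: ALLOW
  req#6 t=6s: ALLOW
  req#7 t=7s: ALLOW
  req#8 t=7s: ALLOW
  req#9 t=7s: DENY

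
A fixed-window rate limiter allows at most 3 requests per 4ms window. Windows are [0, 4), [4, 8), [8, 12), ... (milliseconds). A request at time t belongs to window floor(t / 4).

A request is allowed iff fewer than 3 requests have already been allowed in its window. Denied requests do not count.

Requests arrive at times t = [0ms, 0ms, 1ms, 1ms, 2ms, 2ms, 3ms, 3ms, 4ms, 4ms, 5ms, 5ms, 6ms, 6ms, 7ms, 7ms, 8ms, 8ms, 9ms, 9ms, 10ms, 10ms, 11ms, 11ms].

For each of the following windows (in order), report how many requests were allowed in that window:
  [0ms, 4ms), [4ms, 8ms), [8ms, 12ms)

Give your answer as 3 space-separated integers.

Answer: 3 3 3

Derivation:
Processing requests:
  req#1 t=0ms (window 0): ALLOW
  req#2 t=0ms (window 0): ALLOW
  req#3 t=1ms (window 0): ALLOW
  req#4 t=1ms (window 0): DENY
  req#5 t=2ms (window 0): DENY
  req#6 t=2ms (window 0): DENY
  req#7 t=3ms (window 0): DENY
  req#8 t=3ms (window 0): DENY
  req#9 t=4ms (window 1): ALLOW
  req#10 t=4ms (window 1): ALLOW
  req#11 t=5ms (window 1): ALLOW
  req#12 t=5ms (window 1): DENY
  req#13 t=6ms (window 1): DENY
  req#14 t=6ms (window 1): DENY
  req#15 t=7ms (window 1): DENY
  req#16 t=7ms (window 1): DENY
  req#17 t=8ms (window 2): ALLOW
  req#18 t=8ms (window 2): ALLOW
  req#19 t=9ms (window 2): ALLOW
  req#20 t=9ms (window 2): DENY
  req#21 t=10ms (window 2): DENY
  req#22 t=10ms (window 2): DENY
  req#23 t=11ms (window 2): DENY
  req#24 t=11ms (window 2): DENY

Allowed counts by window: 3 3 3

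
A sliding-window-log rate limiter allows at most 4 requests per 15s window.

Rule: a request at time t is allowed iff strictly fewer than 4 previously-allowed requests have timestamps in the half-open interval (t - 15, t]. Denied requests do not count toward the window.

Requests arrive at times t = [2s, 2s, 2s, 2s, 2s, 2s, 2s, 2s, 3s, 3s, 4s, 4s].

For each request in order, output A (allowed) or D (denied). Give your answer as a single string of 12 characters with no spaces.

Answer: AAAADDDDDDDD

Derivation:
Tracking allowed requests in the window:
  req#1 t=2s: ALLOW
  req#2 t=2s: ALLOW
  req#3 t=2s: ALLOW
  req#4 t=2s: ALLOW
  req#5 t=2s: DENY
  req#6 t=2s: DENY
  req#7 t=2s: DENY
  req#8 t=2s: DENY
  req#9 t=3s: DENY
  req#10 t=3s: DENY
  req#11 t=4s: DENY
  req#12 t=4s: DENY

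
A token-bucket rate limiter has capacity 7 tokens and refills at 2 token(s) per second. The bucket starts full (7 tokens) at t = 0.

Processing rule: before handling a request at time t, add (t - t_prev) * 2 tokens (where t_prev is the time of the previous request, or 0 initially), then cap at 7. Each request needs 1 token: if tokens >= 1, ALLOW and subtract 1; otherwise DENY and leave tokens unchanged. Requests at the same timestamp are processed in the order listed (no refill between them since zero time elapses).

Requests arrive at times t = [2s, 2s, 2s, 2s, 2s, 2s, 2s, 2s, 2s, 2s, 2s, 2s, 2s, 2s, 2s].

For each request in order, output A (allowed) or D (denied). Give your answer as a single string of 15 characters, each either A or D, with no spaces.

Simulating step by step:
  req#1 t=2s: ALLOW
  req#2 t=2s: ALLOW
  req#3 t=2s: ALLOW
  req#4 t=2s: ALLOW
  req#5 t=2s: ALLOW
  req#6 t=2s: ALLOW
  req#7 t=2s: ALLOW
  req#8 t=2s: DENY
  req#9 t=2s: DENY
  req#10 t=2s: DENY
  req#11 t=2s: DENY
  req#12 t=2s: DENY
  req#13 t=2s: DENY
  req#14 t=2s: DENY
  req#15 t=2s: DENY

Answer: AAAAAAADDDDDDDD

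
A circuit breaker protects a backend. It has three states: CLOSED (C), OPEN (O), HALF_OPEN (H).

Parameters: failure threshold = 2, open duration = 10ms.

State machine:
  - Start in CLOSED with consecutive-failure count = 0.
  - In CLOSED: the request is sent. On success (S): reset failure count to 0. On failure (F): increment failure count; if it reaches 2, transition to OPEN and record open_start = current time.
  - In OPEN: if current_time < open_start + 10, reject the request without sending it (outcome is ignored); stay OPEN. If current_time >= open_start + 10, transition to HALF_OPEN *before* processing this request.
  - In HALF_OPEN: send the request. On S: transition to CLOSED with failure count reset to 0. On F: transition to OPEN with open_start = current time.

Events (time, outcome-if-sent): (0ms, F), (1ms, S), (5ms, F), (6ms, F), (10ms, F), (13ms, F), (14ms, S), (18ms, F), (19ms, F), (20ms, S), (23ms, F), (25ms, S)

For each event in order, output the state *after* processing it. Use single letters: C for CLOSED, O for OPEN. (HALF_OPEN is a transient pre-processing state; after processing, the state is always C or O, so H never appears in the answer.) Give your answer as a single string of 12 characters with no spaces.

Answer: CCCOOOOOOOOO

Derivation:
State after each event:
  event#1 t=0ms outcome=F: state=CLOSED
  event#2 t=1ms outcome=S: state=CLOSED
  event#3 t=5ms outcome=F: state=CLOSED
  event#4 t=6ms outcome=F: state=OPEN
  event#5 t=10ms outcome=F: state=OPEN
  event#6 t=13ms outcome=F: state=OPEN
  event#7 t=14ms outcome=S: state=OPEN
  event#8 t=18ms outcome=F: state=OPEN
  event#9 t=19ms outcome=F: state=OPEN
  event#10 t=20ms outcome=S: state=OPEN
  event#11 t=23ms outcome=F: state=OPEN
  event#12 t=25ms outcome=S: state=OPEN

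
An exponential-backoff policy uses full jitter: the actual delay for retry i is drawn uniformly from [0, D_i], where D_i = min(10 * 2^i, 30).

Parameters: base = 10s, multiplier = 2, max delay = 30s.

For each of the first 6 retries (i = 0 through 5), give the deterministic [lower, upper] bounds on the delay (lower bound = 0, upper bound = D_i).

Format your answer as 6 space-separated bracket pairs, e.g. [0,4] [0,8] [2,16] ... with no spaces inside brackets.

Computing bounds per retry:
  i=0: D_i=min(10*2^0,30)=10, bounds=[0,10]
  i=1: D_i=min(10*2^1,30)=20, bounds=[0,20]
  i=2: D_i=min(10*2^2,30)=30, bounds=[0,30]
  i=3: D_i=min(10*2^3,30)=30, bounds=[0,30]
  i=4: D_i=min(10*2^4,30)=30, bounds=[0,30]
  i=5: D_i=min(10*2^5,30)=30, bounds=[0,30]

Answer: [0,10] [0,20] [0,30] [0,30] [0,30] [0,30]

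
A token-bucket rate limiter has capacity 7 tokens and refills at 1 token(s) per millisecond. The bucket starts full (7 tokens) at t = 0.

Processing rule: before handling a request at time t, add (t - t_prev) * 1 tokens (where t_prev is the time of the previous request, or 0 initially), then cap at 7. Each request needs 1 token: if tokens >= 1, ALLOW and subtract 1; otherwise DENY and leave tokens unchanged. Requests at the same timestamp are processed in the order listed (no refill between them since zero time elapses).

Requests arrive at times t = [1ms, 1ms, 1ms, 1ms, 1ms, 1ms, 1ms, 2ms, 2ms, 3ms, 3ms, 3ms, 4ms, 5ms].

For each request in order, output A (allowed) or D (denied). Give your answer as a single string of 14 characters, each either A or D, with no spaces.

Simulating step by step:
  req#1 t=1ms: ALLOW
  req#2 t=1ms: ALLOW
  req#3 t=1ms: ALLOW
  req#4 t=1ms: ALLOW
  req#5 t=1ms: ALLOW
  req#6 t=1ms: ALLOW
  req#7 t=1ms: ALLOW
  req#8 t=2ms: ALLOW
  req#9 t=2ms: DENY
  req#10 t=3ms: ALLOW
  req#11 t=3ms: DENY
  req#12 t=3ms: DENY
  req#13 t=4ms: ALLOW
  req#14 t=5ms: ALLOW

Answer: AAAAAAAADADDAA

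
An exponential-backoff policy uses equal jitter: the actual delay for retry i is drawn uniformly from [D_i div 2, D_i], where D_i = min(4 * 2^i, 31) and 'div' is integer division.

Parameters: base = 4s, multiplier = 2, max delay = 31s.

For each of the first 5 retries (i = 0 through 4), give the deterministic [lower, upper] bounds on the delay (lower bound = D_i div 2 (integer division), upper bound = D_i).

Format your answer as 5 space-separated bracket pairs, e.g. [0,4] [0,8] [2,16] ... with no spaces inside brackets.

Computing bounds per retry:
  i=0: D_i=min(4*2^0,31)=4, bounds=[2,4]
  i=1: D_i=min(4*2^1,31)=8, bounds=[4,8]
  i=2: D_i=min(4*2^2,31)=16, bounds=[8,16]
  i=3: D_i=min(4*2^3,31)=31, bounds=[15,31]
  i=4: D_i=min(4*2^4,31)=31, bounds=[15,31]

Answer: [2,4] [4,8] [8,16] [15,31] [15,31]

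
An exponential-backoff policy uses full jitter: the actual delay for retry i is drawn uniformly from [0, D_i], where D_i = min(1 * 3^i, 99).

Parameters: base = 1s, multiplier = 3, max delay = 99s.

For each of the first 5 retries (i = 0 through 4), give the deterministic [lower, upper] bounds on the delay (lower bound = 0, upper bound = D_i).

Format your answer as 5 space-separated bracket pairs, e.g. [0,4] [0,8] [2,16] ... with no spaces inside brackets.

Answer: [0,1] [0,3] [0,9] [0,27] [0,81]

Derivation:
Computing bounds per retry:
  i=0: D_i=min(1*3^0,99)=1, bounds=[0,1]
  i=1: D_i=min(1*3^1,99)=3, bounds=[0,3]
  i=2: D_i=min(1*3^2,99)=9, bounds=[0,9]
  i=3: D_i=min(1*3^3,99)=27, bounds=[0,27]
  i=4: D_i=min(1*3^4,99)=81, bounds=[0,81]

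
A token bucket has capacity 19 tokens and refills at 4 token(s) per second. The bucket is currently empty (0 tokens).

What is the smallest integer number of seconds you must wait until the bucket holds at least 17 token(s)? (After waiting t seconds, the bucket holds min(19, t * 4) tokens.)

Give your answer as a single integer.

Answer: 5

Derivation:
Need t * 4 >= 17, so t >= 17/4.
Smallest integer t = ceil(17/4) = 5.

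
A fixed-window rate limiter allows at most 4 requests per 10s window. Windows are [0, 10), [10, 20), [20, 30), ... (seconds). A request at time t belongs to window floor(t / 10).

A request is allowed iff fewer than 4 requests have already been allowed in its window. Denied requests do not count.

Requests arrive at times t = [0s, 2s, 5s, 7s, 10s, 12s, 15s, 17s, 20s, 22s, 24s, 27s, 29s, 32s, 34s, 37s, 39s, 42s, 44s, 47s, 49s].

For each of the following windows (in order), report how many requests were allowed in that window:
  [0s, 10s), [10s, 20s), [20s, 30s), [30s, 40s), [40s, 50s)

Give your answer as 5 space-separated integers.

Answer: 4 4 4 4 4

Derivation:
Processing requests:
  req#1 t=0s (window 0): ALLOW
  req#2 t=2s (window 0): ALLOW
  req#3 t=5s (window 0): ALLOW
  req#4 t=7s (window 0): ALLOW
  req#5 t=10s (window 1): ALLOW
  req#6 t=12s (window 1): ALLOW
  req#7 t=15s (window 1): ALLOW
  req#8 t=17s (window 1): ALLOW
  req#9 t=20s (window 2): ALLOW
  req#10 t=22s (window 2): ALLOW
  req#11 t=24s (window 2): ALLOW
  req#12 t=27s (window 2): ALLOW
  req#13 t=29s (window 2): DENY
  req#14 t=32s (window 3): ALLOW
  req#15 t=34s (window 3): ALLOW
  req#16 t=37s (window 3): ALLOW
  req#17 t=39s (window 3): ALLOW
  req#18 t=42s (window 4): ALLOW
  req#19 t=44s (window 4): ALLOW
  req#20 t=47s (window 4): ALLOW
  req#21 t=49s (window 4): ALLOW

Allowed counts by window: 4 4 4 4 4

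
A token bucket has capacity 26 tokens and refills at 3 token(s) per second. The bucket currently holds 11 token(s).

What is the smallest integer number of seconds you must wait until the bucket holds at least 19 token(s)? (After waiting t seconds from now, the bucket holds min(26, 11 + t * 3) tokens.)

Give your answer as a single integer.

Need 11 + t * 3 >= 19, so t >= 8/3.
Smallest integer t = ceil(8/3) = 3.

Answer: 3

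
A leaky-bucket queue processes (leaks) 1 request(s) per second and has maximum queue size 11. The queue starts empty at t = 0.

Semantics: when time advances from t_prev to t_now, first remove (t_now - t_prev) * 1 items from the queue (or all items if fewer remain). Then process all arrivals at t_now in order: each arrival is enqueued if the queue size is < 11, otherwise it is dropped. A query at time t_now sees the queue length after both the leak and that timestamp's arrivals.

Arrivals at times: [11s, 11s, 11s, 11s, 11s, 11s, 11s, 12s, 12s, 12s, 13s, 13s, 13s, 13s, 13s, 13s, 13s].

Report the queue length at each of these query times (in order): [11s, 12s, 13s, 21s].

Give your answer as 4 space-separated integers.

Answer: 7 9 11 3

Derivation:
Queue lengths at query times:
  query t=11s: backlog = 7
  query t=12s: backlog = 9
  query t=13s: backlog = 11
  query t=21s: backlog = 3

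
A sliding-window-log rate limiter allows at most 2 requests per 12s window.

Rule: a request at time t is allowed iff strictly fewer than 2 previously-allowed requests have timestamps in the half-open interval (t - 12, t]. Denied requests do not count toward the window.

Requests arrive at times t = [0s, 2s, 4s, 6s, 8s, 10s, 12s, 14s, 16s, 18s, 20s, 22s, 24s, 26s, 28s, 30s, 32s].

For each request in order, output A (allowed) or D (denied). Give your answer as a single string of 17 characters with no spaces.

Answer: AADDDDAADDDDAADDD

Derivation:
Tracking allowed requests in the window:
  req#1 t=0s: ALLOW
  req#2 t=2s: ALLOW
  req#3 t=4s: DENY
  req#4 t=6s: DENY
  req#5 t=8s: DENY
  req#6 t=10s: DENY
  req#7 t=12s: ALLOW
  req#8 t=14s: ALLOW
  req#9 t=16s: DENY
  req#10 t=18s: DENY
  req#11 t=20s: DENY
  req#12 t=22s: DENY
  req#13 t=24s: ALLOW
  req#14 t=26s: ALLOW
  req#15 t=28s: DENY
  req#16 t=30s: DENY
  req#17 t=32s: DENY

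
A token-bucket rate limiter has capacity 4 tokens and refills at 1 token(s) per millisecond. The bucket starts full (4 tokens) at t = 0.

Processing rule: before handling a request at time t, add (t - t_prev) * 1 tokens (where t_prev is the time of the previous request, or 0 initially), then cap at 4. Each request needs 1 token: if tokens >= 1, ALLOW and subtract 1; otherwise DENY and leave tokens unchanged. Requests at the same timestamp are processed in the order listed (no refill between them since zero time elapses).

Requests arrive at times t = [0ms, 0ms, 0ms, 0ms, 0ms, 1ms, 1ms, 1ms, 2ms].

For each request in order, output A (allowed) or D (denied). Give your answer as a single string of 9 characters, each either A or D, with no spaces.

Answer: AAAADADDA

Derivation:
Simulating step by step:
  req#1 t=0ms: ALLOW
  req#2 t=0ms: ALLOW
  req#3 t=0ms: ALLOW
  req#4 t=0ms: ALLOW
  req#5 t=0ms: DENY
  req#6 t=1ms: ALLOW
  req#7 t=1ms: DENY
  req#8 t=1ms: DENY
  req#9 t=2ms: ALLOW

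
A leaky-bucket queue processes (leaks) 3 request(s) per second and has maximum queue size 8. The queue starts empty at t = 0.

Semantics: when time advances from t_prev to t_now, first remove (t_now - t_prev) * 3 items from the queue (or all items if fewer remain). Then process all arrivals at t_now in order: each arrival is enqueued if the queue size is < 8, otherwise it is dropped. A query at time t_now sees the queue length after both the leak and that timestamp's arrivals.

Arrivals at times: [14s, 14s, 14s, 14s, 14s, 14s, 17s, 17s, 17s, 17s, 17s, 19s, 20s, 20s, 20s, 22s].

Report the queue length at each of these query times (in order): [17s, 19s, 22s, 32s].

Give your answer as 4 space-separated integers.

Queue lengths at query times:
  query t=17s: backlog = 5
  query t=19s: backlog = 1
  query t=22s: backlog = 1
  query t=32s: backlog = 0

Answer: 5 1 1 0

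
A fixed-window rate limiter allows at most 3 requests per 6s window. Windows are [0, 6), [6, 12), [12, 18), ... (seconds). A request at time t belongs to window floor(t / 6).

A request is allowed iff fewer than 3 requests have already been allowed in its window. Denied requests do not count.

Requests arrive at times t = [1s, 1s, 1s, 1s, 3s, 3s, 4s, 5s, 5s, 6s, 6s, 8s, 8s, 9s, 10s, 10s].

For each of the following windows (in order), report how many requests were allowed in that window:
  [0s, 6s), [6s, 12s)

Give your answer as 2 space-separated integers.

Answer: 3 3

Derivation:
Processing requests:
  req#1 t=1s (window 0): ALLOW
  req#2 t=1s (window 0): ALLOW
  req#3 t=1s (window 0): ALLOW
  req#4 t=1s (window 0): DENY
  req#5 t=3s (window 0): DENY
  req#6 t=3s (window 0): DENY
  req#7 t=4s (window 0): DENY
  req#8 t=5s (window 0): DENY
  req#9 t=5s (window 0): DENY
  req#10 t=6s (window 1): ALLOW
  req#11 t=6s (window 1): ALLOW
  req#12 t=8s (window 1): ALLOW
  req#13 t=8s (window 1): DENY
  req#14 t=9s (window 1): DENY
  req#15 t=10s (window 1): DENY
  req#16 t=10s (window 1): DENY

Allowed counts by window: 3 3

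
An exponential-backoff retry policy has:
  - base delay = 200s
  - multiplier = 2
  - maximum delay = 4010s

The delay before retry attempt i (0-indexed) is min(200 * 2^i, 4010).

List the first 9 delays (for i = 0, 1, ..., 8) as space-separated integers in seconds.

Computing each delay:
  i=0: min(200*2^0, 4010) = 200
  i=1: min(200*2^1, 4010) = 400
  i=2: min(200*2^2, 4010) = 800
  i=3: min(200*2^3, 4010) = 1600
  i=4: min(200*2^4, 4010) = 3200
  i=5: min(200*2^5, 4010) = 4010
  i=6: min(200*2^6, 4010) = 4010
  i=7: min(200*2^7, 4010) = 4010
  i=8: min(200*2^8, 4010) = 4010

Answer: 200 400 800 1600 3200 4010 4010 4010 4010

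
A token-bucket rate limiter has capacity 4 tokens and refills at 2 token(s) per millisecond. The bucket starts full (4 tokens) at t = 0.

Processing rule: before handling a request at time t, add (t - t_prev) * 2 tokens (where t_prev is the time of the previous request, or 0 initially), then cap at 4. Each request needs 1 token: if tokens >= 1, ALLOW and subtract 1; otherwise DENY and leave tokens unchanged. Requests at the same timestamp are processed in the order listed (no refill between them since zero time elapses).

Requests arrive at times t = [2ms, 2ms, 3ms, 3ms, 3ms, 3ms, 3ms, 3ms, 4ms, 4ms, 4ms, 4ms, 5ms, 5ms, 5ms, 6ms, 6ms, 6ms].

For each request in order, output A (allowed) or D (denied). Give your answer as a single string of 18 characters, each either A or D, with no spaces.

Simulating step by step:
  req#1 t=2ms: ALLOW
  req#2 t=2ms: ALLOW
  req#3 t=3ms: ALLOW
  req#4 t=3ms: ALLOW
  req#5 t=3ms: ALLOW
  req#6 t=3ms: ALLOW
  req#7 t=3ms: DENY
  req#8 t=3ms: DENY
  req#9 t=4ms: ALLOW
  req#10 t=4ms: ALLOW
  req#11 t=4ms: DENY
  req#12 t=4ms: DENY
  req#13 t=5ms: ALLOW
  req#14 t=5ms: ALLOW
  req#15 t=5ms: DENY
  req#16 t=6ms: ALLOW
  req#17 t=6ms: ALLOW
  req#18 t=6ms: DENY

Answer: AAAAAADDAADDAADAAD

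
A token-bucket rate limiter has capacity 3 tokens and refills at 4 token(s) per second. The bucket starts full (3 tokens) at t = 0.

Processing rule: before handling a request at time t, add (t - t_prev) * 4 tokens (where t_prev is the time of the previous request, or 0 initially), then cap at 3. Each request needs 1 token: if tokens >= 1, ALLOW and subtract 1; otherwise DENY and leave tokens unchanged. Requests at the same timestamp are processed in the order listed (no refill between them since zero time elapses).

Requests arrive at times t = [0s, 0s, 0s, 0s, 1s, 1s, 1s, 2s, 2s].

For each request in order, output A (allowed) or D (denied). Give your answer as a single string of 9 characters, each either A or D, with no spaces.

Simulating step by step:
  req#1 t=0s: ALLOW
  req#2 t=0s: ALLOW
  req#3 t=0s: ALLOW
  req#4 t=0s: DENY
  req#5 t=1s: ALLOW
  req#6 t=1s: ALLOW
  req#7 t=1s: ALLOW
  req#8 t=2s: ALLOW
  req#9 t=2s: ALLOW

Answer: AAADAAAAA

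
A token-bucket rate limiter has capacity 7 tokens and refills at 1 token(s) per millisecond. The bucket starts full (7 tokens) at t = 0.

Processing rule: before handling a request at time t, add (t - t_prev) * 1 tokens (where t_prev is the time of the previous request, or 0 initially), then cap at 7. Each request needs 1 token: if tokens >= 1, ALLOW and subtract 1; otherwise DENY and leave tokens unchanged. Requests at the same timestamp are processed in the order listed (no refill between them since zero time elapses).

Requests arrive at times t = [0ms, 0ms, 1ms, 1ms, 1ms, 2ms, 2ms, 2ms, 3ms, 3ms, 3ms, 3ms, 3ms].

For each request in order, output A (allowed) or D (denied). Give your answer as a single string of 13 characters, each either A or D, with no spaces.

Simulating step by step:
  req#1 t=0ms: ALLOW
  req#2 t=0ms: ALLOW
  req#3 t=1ms: ALLOW
  req#4 t=1ms: ALLOW
  req#5 t=1ms: ALLOW
  req#6 t=2ms: ALLOW
  req#7 t=2ms: ALLOW
  req#8 t=2ms: ALLOW
  req#9 t=3ms: ALLOW
  req#10 t=3ms: ALLOW
  req#11 t=3ms: DENY
  req#12 t=3ms: DENY
  req#13 t=3ms: DENY

Answer: AAAAAAAAAADDD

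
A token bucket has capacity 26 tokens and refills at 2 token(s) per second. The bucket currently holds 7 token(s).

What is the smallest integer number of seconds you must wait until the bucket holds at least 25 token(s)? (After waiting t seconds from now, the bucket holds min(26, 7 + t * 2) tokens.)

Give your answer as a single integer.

Need 7 + t * 2 >= 25, so t >= 18/2.
Smallest integer t = ceil(18/2) = 9.

Answer: 9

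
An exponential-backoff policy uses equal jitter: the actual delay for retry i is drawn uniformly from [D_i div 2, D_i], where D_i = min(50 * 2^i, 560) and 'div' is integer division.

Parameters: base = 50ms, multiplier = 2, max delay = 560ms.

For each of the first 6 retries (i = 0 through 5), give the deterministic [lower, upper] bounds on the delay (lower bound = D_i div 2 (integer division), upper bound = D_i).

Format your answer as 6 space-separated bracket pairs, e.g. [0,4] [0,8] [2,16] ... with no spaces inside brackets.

Answer: [25,50] [50,100] [100,200] [200,400] [280,560] [280,560]

Derivation:
Computing bounds per retry:
  i=0: D_i=min(50*2^0,560)=50, bounds=[25,50]
  i=1: D_i=min(50*2^1,560)=100, bounds=[50,100]
  i=2: D_i=min(50*2^2,560)=200, bounds=[100,200]
  i=3: D_i=min(50*2^3,560)=400, bounds=[200,400]
  i=4: D_i=min(50*2^4,560)=560, bounds=[280,560]
  i=5: D_i=min(50*2^5,560)=560, bounds=[280,560]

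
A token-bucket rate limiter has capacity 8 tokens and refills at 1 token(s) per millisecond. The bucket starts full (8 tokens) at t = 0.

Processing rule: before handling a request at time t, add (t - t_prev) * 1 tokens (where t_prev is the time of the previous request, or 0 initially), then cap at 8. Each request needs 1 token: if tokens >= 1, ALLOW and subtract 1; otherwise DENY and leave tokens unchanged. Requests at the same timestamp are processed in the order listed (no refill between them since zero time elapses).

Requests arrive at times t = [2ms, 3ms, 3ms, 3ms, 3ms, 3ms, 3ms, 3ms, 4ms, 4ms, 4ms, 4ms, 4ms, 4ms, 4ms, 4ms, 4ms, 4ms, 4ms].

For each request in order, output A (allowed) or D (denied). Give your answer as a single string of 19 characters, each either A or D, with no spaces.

Simulating step by step:
  req#1 t=2ms: ALLOW
  req#2 t=3ms: ALLOW
  req#3 t=3ms: ALLOW
  req#4 t=3ms: ALLOW
  req#5 t=3ms: ALLOW
  req#6 t=3ms: ALLOW
  req#7 t=3ms: ALLOW
  req#8 t=3ms: ALLOW
  req#9 t=4ms: ALLOW
  req#10 t=4ms: ALLOW
  req#11 t=4ms: DENY
  req#12 t=4ms: DENY
  req#13 t=4ms: DENY
  req#14 t=4ms: DENY
  req#15 t=4ms: DENY
  req#16 t=4ms: DENY
  req#17 t=4ms: DENY
  req#18 t=4ms: DENY
  req#19 t=4ms: DENY

Answer: AAAAAAAAAADDDDDDDDD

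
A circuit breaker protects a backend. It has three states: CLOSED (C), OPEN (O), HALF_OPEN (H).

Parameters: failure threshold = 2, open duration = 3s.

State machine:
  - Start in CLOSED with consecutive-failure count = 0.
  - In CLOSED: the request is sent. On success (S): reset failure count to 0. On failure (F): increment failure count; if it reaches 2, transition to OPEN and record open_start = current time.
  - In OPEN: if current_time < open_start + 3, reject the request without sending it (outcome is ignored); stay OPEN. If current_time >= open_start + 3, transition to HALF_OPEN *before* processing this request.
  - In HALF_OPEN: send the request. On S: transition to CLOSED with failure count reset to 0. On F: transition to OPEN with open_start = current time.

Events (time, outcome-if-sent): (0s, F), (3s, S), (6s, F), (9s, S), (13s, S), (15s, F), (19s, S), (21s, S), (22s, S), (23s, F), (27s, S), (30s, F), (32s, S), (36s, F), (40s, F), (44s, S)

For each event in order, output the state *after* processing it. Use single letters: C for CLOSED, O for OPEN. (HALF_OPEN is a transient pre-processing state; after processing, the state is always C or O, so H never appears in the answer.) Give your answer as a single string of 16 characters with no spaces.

Answer: CCCCCCCCCCCCCCOC

Derivation:
State after each event:
  event#1 t=0s outcome=F: state=CLOSED
  event#2 t=3s outcome=S: state=CLOSED
  event#3 t=6s outcome=F: state=CLOSED
  event#4 t=9s outcome=S: state=CLOSED
  event#5 t=13s outcome=S: state=CLOSED
  event#6 t=15s outcome=F: state=CLOSED
  event#7 t=19s outcome=S: state=CLOSED
  event#8 t=21s outcome=S: state=CLOSED
  event#9 t=22s outcome=S: state=CLOSED
  event#10 t=23s outcome=F: state=CLOSED
  event#11 t=27s outcome=S: state=CLOSED
  event#12 t=30s outcome=F: state=CLOSED
  event#13 t=32s outcome=S: state=CLOSED
  event#14 t=36s outcome=F: state=CLOSED
  event#15 t=40s outcome=F: state=OPEN
  event#16 t=44s outcome=S: state=CLOSED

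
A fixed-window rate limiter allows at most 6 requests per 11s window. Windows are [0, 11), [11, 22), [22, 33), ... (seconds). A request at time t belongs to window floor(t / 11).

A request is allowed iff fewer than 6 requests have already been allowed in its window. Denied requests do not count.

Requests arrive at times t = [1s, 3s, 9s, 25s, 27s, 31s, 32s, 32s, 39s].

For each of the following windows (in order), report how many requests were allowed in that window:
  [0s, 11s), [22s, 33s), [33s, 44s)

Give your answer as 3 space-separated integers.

Processing requests:
  req#1 t=1s (window 0): ALLOW
  req#2 t=3s (window 0): ALLOW
  req#3 t=9s (window 0): ALLOW
  req#4 t=25s (window 2): ALLOW
  req#5 t=27s (window 2): ALLOW
  req#6 t=31s (window 2): ALLOW
  req#7 t=32s (window 2): ALLOW
  req#8 t=32s (window 2): ALLOW
  req#9 t=39s (window 3): ALLOW

Allowed counts by window: 3 5 1

Answer: 3 5 1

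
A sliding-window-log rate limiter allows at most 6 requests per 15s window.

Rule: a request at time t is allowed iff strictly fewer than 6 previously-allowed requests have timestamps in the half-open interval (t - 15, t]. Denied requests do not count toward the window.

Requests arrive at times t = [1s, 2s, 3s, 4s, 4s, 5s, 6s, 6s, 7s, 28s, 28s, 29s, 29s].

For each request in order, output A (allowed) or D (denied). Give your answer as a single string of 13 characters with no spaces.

Answer: AAAAAADDDAAAA

Derivation:
Tracking allowed requests in the window:
  req#1 t=1s: ALLOW
  req#2 t=2s: ALLOW
  req#3 t=3s: ALLOW
  req#4 t=4s: ALLOW
  req#5 t=4s: ALLOW
  req#6 t=5s: ALLOW
  req#7 t=6s: DENY
  req#8 t=6s: DENY
  req#9 t=7s: DENY
  req#10 t=28s: ALLOW
  req#11 t=28s: ALLOW
  req#12 t=29s: ALLOW
  req#13 t=29s: ALLOW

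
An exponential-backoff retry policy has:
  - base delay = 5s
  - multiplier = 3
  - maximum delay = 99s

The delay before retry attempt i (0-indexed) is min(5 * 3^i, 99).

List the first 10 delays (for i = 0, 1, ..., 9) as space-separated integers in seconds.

Computing each delay:
  i=0: min(5*3^0, 99) = 5
  i=1: min(5*3^1, 99) = 15
  i=2: min(5*3^2, 99) = 45
  i=3: min(5*3^3, 99) = 99
  i=4: min(5*3^4, 99) = 99
  i=5: min(5*3^5, 99) = 99
  i=6: min(5*3^6, 99) = 99
  i=7: min(5*3^7, 99) = 99
  i=8: min(5*3^8, 99) = 99
  i=9: min(5*3^9, 99) = 99

Answer: 5 15 45 99 99 99 99 99 99 99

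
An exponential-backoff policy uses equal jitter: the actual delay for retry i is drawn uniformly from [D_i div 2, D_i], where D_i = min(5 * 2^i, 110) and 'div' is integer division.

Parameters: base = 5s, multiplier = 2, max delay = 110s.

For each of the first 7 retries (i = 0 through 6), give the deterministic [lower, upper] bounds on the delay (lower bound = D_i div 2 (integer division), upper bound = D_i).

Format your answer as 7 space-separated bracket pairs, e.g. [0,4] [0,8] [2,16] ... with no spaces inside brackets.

Answer: [2,5] [5,10] [10,20] [20,40] [40,80] [55,110] [55,110]

Derivation:
Computing bounds per retry:
  i=0: D_i=min(5*2^0,110)=5, bounds=[2,5]
  i=1: D_i=min(5*2^1,110)=10, bounds=[5,10]
  i=2: D_i=min(5*2^2,110)=20, bounds=[10,20]
  i=3: D_i=min(5*2^3,110)=40, bounds=[20,40]
  i=4: D_i=min(5*2^4,110)=80, bounds=[40,80]
  i=5: D_i=min(5*2^5,110)=110, bounds=[55,110]
  i=6: D_i=min(5*2^6,110)=110, bounds=[55,110]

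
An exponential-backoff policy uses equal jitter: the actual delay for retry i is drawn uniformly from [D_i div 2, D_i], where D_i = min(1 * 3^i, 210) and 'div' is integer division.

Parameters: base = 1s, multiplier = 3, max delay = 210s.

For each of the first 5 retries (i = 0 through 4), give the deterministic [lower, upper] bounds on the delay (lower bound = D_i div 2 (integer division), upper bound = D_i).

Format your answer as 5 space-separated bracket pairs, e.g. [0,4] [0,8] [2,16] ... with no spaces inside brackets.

Answer: [0,1] [1,3] [4,9] [13,27] [40,81]

Derivation:
Computing bounds per retry:
  i=0: D_i=min(1*3^0,210)=1, bounds=[0,1]
  i=1: D_i=min(1*3^1,210)=3, bounds=[1,3]
  i=2: D_i=min(1*3^2,210)=9, bounds=[4,9]
  i=3: D_i=min(1*3^3,210)=27, bounds=[13,27]
  i=4: D_i=min(1*3^4,210)=81, bounds=[40,81]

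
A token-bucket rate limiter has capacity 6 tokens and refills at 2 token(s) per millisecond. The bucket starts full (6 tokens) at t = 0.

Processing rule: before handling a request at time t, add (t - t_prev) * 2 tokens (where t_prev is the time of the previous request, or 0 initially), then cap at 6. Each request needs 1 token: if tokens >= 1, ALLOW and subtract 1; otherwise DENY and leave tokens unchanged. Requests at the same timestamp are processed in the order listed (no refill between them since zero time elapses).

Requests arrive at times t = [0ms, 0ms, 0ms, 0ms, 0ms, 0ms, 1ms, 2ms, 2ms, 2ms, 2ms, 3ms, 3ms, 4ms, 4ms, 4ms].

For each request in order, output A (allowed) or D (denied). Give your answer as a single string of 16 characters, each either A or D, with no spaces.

Simulating step by step:
  req#1 t=0ms: ALLOW
  req#2 t=0ms: ALLOW
  req#3 t=0ms: ALLOW
  req#4 t=0ms: ALLOW
  req#5 t=0ms: ALLOW
  req#6 t=0ms: ALLOW
  req#7 t=1ms: ALLOW
  req#8 t=2ms: ALLOW
  req#9 t=2ms: ALLOW
  req#10 t=2ms: ALLOW
  req#11 t=2ms: DENY
  req#12 t=3ms: ALLOW
  req#13 t=3ms: ALLOW
  req#14 t=4ms: ALLOW
  req#15 t=4ms: ALLOW
  req#16 t=4ms: DENY

Answer: AAAAAAAAAADAAAAD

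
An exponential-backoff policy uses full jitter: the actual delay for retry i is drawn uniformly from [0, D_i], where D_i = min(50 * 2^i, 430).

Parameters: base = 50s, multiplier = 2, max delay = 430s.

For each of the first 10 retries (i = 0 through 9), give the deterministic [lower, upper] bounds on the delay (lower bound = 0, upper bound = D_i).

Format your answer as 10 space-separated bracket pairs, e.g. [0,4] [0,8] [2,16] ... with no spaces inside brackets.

Answer: [0,50] [0,100] [0,200] [0,400] [0,430] [0,430] [0,430] [0,430] [0,430] [0,430]

Derivation:
Computing bounds per retry:
  i=0: D_i=min(50*2^0,430)=50, bounds=[0,50]
  i=1: D_i=min(50*2^1,430)=100, bounds=[0,100]
  i=2: D_i=min(50*2^2,430)=200, bounds=[0,200]
  i=3: D_i=min(50*2^3,430)=400, bounds=[0,400]
  i=4: D_i=min(50*2^4,430)=430, bounds=[0,430]
  i=5: D_i=min(50*2^5,430)=430, bounds=[0,430]
  i=6: D_i=min(50*2^6,430)=430, bounds=[0,430]
  i=7: D_i=min(50*2^7,430)=430, bounds=[0,430]
  i=8: D_i=min(50*2^8,430)=430, bounds=[0,430]
  i=9: D_i=min(50*2^9,430)=430, bounds=[0,430]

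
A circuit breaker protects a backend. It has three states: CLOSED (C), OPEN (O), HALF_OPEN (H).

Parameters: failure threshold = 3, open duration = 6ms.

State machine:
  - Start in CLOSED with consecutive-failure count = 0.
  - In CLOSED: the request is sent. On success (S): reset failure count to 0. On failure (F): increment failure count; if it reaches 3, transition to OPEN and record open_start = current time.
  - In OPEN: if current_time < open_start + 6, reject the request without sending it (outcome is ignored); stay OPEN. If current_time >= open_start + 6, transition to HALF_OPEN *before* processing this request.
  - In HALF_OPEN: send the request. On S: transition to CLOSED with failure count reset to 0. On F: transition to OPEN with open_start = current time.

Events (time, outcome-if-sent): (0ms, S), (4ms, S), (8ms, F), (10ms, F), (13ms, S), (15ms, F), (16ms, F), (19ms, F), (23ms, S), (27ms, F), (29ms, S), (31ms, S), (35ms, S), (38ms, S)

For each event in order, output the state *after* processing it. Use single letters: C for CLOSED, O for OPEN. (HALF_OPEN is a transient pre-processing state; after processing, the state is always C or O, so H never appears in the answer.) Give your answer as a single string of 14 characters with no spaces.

Answer: CCCCCCCOOOOOCC

Derivation:
State after each event:
  event#1 t=0ms outcome=S: state=CLOSED
  event#2 t=4ms outcome=S: state=CLOSED
  event#3 t=8ms outcome=F: state=CLOSED
  event#4 t=10ms outcome=F: state=CLOSED
  event#5 t=13ms outcome=S: state=CLOSED
  event#6 t=15ms outcome=F: state=CLOSED
  event#7 t=16ms outcome=F: state=CLOSED
  event#8 t=19ms outcome=F: state=OPEN
  event#9 t=23ms outcome=S: state=OPEN
  event#10 t=27ms outcome=F: state=OPEN
  event#11 t=29ms outcome=S: state=OPEN
  event#12 t=31ms outcome=S: state=OPEN
  event#13 t=35ms outcome=S: state=CLOSED
  event#14 t=38ms outcome=S: state=CLOSED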